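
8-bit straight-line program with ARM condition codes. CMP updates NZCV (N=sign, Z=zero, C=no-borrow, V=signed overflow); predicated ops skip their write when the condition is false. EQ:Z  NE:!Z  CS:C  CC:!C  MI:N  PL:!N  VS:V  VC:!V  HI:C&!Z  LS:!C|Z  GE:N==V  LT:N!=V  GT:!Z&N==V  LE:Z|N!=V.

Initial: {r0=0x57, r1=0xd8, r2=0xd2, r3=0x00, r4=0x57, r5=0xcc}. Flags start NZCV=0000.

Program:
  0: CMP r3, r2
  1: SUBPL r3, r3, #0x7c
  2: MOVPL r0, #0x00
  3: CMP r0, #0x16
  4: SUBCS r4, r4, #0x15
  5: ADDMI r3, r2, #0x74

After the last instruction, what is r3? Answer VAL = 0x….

VAL = 0x46

0: ✓ CMP  NZCV=0000
1: ✓ SUBPL  r3←0x84
2: ✓ MOVPL  r0←0x00
3: ✓ CMP  NZCV=1000
4: · SUBCS
5: ✓ ADDMI  r3←0x46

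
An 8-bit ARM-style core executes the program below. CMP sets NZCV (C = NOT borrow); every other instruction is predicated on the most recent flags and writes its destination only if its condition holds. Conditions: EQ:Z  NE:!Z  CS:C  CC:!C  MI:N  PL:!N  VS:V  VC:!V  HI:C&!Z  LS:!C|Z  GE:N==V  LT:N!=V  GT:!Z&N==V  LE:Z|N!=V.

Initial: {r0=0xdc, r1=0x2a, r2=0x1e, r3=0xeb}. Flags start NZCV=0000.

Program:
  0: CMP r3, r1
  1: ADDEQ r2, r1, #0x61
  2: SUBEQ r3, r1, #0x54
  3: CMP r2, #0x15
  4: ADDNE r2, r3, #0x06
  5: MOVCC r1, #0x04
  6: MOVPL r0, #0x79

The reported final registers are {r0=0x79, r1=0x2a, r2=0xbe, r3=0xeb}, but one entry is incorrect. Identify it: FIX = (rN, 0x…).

[0] flags=1010 → (cmp)
[1] flags=1010 EQ?F → skip
[2] flags=1010 EQ?F → skip
[3] flags=0010 → (cmp)
[4] flags=0010 NE?T → r2=0xf1
[5] flags=0010 CC?F → skip
[6] flags=0010 PL?T → r0=0x79

FIX = (r2, 0xf1)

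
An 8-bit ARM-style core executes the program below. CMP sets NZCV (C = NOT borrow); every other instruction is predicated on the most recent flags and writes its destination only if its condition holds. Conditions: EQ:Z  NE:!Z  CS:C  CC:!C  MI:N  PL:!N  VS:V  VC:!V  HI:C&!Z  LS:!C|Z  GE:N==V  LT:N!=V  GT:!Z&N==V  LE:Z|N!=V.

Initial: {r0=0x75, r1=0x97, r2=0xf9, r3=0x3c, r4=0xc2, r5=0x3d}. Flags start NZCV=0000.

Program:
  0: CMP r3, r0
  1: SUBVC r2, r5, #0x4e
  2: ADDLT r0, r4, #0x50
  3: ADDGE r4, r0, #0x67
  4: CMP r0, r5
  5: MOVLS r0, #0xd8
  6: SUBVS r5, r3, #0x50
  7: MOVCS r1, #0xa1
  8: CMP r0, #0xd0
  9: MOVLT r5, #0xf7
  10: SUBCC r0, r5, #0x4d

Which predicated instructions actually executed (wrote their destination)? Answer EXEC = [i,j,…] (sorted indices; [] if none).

0: ✓ CMP  NZCV=1000
1: ✓ SUBVC  r2←0xef
2: ✓ ADDLT  r0←0x12
3: · ADDGE
4: ✓ CMP  NZCV=1000
5: ✓ MOVLS  r0←0xd8
6: · SUBVS
7: · MOVCS
8: ✓ CMP  NZCV=0010
9: · MOVLT
10: · SUBCC

EXEC = [1,2,5]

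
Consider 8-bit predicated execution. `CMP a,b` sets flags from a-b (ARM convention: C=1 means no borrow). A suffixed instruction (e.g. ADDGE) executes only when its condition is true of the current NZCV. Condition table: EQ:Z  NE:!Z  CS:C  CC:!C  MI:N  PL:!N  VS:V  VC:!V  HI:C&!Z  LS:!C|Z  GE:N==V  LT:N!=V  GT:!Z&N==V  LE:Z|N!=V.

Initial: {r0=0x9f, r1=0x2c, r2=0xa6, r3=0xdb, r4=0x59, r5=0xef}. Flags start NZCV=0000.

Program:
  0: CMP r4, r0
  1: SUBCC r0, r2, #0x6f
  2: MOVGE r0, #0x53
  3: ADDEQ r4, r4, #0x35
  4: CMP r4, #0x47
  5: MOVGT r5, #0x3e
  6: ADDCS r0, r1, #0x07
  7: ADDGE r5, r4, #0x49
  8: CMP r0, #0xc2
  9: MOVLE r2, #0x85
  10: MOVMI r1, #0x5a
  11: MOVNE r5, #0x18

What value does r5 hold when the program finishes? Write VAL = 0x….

VAL = 0x18

0: ✓ CMP  NZCV=1001
1: ✓ SUBCC  r0←0x37
2: ✓ MOVGE  r0←0x53
3: · ADDEQ
4: ✓ CMP  NZCV=0010
5: ✓ MOVGT  r5←0x3e
6: ✓ ADDCS  r0←0x33
7: ✓ ADDGE  r5←0xa2
8: ✓ CMP  NZCV=0000
9: · MOVLE
10: · MOVMI
11: ✓ MOVNE  r5←0x18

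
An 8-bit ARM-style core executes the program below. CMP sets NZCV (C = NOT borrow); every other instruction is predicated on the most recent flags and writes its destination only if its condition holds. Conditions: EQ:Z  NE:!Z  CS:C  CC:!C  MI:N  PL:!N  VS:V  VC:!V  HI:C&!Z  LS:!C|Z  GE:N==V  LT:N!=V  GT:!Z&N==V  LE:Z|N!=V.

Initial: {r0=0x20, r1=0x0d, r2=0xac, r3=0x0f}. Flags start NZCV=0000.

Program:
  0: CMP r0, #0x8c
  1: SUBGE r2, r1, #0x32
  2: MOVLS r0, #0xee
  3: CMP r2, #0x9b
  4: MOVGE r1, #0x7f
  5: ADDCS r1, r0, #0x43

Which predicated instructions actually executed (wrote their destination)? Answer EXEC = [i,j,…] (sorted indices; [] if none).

EXEC = [1,2,4,5]

[0] flags=1001 → (cmp)
[1] flags=1001 GE?T → r2=0xdb
[2] flags=1001 LS?T → r0=0xee
[3] flags=0010 → (cmp)
[4] flags=0010 GE?T → r1=0x7f
[5] flags=0010 CS?T → r1=0x31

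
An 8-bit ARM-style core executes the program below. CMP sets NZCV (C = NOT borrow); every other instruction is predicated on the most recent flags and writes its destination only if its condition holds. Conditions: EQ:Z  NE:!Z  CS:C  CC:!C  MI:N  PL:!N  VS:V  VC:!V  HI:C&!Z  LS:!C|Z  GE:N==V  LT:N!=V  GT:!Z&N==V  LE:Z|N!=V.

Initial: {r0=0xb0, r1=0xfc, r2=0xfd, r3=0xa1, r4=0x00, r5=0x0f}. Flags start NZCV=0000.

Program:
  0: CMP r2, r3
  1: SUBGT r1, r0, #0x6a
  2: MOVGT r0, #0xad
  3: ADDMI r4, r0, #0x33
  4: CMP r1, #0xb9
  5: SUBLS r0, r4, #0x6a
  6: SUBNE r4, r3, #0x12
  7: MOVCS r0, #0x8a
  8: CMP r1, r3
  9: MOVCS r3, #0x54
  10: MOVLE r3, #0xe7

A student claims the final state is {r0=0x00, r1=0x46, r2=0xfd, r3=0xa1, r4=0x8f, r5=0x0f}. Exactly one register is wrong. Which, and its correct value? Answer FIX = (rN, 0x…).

0: ✓ CMP  NZCV=0010
1: ✓ SUBGT  r1←0x46
2: ✓ MOVGT  r0←0xad
3: · ADDMI
4: ✓ CMP  NZCV=1001
5: ✓ SUBLS  r0←0x96
6: ✓ SUBNE  r4←0x8f
7: · MOVCS
8: ✓ CMP  NZCV=1001
9: · MOVCS
10: · MOVLE

FIX = (r0, 0x96)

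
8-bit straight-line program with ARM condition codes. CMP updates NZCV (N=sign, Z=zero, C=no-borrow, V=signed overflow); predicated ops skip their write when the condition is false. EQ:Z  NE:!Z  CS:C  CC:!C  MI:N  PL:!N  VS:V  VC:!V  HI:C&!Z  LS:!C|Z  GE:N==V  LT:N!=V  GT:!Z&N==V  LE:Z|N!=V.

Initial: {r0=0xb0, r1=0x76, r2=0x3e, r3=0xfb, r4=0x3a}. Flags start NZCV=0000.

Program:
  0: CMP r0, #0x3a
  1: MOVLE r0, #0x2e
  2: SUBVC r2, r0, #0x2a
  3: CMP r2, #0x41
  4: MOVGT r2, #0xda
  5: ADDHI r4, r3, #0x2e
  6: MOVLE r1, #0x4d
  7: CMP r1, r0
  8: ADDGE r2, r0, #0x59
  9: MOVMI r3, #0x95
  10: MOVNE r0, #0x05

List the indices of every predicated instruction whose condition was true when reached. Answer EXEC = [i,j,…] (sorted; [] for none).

[0] flags=0011 → (cmp)
[1] flags=0011 LE?T → r0=0x2e
[2] flags=0011 VC?F → skip
[3] flags=1000 → (cmp)
[4] flags=1000 GT?F → skip
[5] flags=1000 HI?F → skip
[6] flags=1000 LE?T → r1=0x4d
[7] flags=0010 → (cmp)
[8] flags=0010 GE?T → r2=0x87
[9] flags=0010 MI?F → skip
[10] flags=0010 NE?T → r0=0x05

EXEC = [1,6,8,10]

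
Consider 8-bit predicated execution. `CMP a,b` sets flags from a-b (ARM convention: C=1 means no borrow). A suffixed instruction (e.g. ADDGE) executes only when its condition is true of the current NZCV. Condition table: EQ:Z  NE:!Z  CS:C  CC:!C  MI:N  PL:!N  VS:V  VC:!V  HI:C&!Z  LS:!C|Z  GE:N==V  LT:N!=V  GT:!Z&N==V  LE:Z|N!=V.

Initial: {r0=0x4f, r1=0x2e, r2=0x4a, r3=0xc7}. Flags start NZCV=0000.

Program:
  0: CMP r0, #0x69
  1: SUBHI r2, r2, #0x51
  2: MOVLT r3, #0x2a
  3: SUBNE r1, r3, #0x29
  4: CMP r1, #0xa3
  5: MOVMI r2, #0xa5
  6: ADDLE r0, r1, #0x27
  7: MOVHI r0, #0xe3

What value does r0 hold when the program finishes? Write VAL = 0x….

VAL = 0x4f

0: ✓ CMP  NZCV=1000
1: · SUBHI
2: ✓ MOVLT  r3←0x2a
3: ✓ SUBNE  r1←0x01
4: ✓ CMP  NZCV=0000
5: · MOVMI
6: · ADDLE
7: · MOVHI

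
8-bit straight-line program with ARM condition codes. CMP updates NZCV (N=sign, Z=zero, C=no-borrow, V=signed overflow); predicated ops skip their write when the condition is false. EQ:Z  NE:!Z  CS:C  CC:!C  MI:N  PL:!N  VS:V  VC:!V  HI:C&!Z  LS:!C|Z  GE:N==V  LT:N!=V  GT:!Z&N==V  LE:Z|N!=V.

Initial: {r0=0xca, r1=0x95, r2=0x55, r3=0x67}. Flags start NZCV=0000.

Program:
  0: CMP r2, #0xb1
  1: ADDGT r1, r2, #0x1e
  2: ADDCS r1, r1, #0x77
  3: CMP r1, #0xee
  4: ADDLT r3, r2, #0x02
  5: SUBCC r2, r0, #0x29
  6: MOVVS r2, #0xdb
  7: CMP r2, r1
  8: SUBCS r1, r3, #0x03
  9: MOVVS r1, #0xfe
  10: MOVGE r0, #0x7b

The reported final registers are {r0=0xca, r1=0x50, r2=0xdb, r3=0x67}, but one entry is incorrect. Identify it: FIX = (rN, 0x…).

FIX = (r1, 0xfe)

[0] flags=1001 → (cmp)
[1] flags=1001 GT?T → r1=0x73
[2] flags=1001 CS?F → skip
[3] flags=1001 → (cmp)
[4] flags=1001 LT?F → skip
[5] flags=1001 CC?T → r2=0xa1
[6] flags=1001 VS?T → r2=0xdb
[7] flags=0011 → (cmp)
[8] flags=0011 CS?T → r1=0x64
[9] flags=0011 VS?T → r1=0xfe
[10] flags=0011 GE?F → skip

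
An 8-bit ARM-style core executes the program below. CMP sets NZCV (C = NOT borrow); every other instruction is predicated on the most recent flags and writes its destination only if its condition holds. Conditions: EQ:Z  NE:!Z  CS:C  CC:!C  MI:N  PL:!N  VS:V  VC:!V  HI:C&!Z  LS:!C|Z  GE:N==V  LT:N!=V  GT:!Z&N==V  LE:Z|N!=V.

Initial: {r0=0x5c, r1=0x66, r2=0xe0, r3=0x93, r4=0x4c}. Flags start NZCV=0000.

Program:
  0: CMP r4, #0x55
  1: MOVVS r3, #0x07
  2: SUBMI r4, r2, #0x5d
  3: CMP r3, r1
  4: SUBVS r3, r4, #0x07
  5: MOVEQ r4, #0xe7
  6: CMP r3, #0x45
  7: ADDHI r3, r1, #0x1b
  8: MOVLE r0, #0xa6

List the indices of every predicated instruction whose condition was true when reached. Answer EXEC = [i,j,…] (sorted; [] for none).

0: ✓ CMP  NZCV=1000
1: · MOVVS
2: ✓ SUBMI  r4←0x83
3: ✓ CMP  NZCV=0011
4: ✓ SUBVS  r3←0x7c
5: · MOVEQ
6: ✓ CMP  NZCV=0010
7: ✓ ADDHI  r3←0x81
8: · MOVLE

EXEC = [2,4,7]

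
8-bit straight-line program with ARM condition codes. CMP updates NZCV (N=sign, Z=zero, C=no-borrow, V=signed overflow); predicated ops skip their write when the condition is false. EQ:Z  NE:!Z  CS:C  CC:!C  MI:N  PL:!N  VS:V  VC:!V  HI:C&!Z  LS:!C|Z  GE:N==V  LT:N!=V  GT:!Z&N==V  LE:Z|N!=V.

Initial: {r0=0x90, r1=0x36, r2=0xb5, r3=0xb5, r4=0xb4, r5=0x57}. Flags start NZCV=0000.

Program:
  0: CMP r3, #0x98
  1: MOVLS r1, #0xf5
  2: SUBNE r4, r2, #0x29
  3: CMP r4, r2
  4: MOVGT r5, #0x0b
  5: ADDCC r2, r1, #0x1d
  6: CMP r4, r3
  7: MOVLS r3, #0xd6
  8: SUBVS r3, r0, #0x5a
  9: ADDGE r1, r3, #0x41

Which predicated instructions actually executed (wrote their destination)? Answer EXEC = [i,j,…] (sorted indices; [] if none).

0: ✓ CMP  NZCV=0010
1: · MOVLS
2: ✓ SUBNE  r4←0x8c
3: ✓ CMP  NZCV=1000
4: · MOVGT
5: ✓ ADDCC  r2←0x53
6: ✓ CMP  NZCV=1000
7: ✓ MOVLS  r3←0xd6
8: · SUBVS
9: · ADDGE

EXEC = [2,5,7]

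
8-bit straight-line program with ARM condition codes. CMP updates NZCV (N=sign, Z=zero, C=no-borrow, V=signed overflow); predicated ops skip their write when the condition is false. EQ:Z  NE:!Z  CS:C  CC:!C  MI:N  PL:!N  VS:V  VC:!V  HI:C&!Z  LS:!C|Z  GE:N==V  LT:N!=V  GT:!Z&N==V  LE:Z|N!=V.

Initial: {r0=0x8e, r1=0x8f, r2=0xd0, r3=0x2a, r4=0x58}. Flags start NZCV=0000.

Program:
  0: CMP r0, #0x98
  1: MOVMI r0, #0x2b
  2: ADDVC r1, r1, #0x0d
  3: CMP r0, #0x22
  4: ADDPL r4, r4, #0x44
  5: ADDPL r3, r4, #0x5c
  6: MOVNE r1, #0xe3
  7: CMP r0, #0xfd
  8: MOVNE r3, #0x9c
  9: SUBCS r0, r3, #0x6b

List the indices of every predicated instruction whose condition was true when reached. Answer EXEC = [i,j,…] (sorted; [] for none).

EXEC = [1,2,4,5,6,8]

0: ✓ CMP  NZCV=1000
1: ✓ MOVMI  r0←0x2b
2: ✓ ADDVC  r1←0x9c
3: ✓ CMP  NZCV=0010
4: ✓ ADDPL  r4←0x9c
5: ✓ ADDPL  r3←0xf8
6: ✓ MOVNE  r1←0xe3
7: ✓ CMP  NZCV=0000
8: ✓ MOVNE  r3←0x9c
9: · SUBCS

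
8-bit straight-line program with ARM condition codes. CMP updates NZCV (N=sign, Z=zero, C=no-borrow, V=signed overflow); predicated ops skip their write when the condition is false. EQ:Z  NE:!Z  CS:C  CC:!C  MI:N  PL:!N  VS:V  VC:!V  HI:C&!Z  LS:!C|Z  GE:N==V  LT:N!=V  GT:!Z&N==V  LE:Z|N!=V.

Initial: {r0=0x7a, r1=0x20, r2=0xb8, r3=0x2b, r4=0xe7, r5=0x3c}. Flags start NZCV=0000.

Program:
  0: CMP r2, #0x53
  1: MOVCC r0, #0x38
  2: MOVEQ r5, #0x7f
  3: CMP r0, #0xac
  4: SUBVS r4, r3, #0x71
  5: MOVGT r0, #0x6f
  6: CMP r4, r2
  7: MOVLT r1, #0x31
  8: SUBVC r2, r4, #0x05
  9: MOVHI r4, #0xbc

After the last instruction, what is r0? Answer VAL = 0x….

0: ✓ CMP  NZCV=0011
1: · MOVCC
2: · MOVEQ
3: ✓ CMP  NZCV=1001
4: ✓ SUBVS  r4←0xba
5: ✓ MOVGT  r0←0x6f
6: ✓ CMP  NZCV=0010
7: · MOVLT
8: ✓ SUBVC  r2←0xb5
9: ✓ MOVHI  r4←0xbc

VAL = 0x6f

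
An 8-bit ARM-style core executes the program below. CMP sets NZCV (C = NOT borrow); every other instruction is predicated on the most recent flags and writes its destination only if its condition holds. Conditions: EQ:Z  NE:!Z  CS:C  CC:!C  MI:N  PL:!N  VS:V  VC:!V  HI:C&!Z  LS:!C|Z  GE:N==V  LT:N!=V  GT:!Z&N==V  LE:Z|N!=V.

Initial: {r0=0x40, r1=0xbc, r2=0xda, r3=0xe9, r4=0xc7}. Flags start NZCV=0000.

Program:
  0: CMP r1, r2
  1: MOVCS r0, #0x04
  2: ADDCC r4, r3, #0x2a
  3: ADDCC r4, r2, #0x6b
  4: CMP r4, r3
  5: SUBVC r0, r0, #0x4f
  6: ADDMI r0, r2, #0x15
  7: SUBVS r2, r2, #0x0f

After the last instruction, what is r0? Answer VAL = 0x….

[0] flags=1000 → (cmp)
[1] flags=1000 CS?F → skip
[2] flags=1000 CC?T → r4=0x13
[3] flags=1000 CC?T → r4=0x45
[4] flags=0000 → (cmp)
[5] flags=0000 VC?T → r0=0xf1
[6] flags=0000 MI?F → skip
[7] flags=0000 VS?F → skip

VAL = 0xf1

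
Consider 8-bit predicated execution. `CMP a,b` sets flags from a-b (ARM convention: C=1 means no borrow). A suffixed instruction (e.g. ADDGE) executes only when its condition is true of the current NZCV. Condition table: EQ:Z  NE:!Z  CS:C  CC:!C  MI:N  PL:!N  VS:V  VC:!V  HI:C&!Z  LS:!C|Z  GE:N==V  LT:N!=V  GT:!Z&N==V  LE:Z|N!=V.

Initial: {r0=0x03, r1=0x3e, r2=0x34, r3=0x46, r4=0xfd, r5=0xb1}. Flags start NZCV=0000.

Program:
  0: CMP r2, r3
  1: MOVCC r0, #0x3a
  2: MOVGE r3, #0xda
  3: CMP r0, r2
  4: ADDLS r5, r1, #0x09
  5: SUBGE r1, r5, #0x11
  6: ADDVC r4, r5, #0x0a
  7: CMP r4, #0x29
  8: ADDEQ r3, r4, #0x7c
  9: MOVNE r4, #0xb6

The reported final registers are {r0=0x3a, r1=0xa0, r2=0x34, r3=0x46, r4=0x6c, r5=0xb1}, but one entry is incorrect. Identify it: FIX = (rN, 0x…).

FIX = (r4, 0xb6)

[0] flags=1000 → (cmp)
[1] flags=1000 CC?T → r0=0x3a
[2] flags=1000 GE?F → skip
[3] flags=0010 → (cmp)
[4] flags=0010 LS?F → skip
[5] flags=0010 GE?T → r1=0xa0
[6] flags=0010 VC?T → r4=0xbb
[7] flags=1010 → (cmp)
[8] flags=1010 EQ?F → skip
[9] flags=1010 NE?T → r4=0xb6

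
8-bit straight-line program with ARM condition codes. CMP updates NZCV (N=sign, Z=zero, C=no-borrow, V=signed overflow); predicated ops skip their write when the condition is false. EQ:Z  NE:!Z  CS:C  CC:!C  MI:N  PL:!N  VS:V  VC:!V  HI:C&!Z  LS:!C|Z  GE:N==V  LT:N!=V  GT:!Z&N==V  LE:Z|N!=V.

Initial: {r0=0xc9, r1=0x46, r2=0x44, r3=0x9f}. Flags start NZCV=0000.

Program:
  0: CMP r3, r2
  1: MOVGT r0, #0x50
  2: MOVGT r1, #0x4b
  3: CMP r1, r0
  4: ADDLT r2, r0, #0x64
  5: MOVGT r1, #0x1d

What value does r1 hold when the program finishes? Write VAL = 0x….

0: ✓ CMP  NZCV=0011
1: · MOVGT
2: · MOVGT
3: ✓ CMP  NZCV=0000
4: · ADDLT
5: ✓ MOVGT  r1←0x1d

VAL = 0x1d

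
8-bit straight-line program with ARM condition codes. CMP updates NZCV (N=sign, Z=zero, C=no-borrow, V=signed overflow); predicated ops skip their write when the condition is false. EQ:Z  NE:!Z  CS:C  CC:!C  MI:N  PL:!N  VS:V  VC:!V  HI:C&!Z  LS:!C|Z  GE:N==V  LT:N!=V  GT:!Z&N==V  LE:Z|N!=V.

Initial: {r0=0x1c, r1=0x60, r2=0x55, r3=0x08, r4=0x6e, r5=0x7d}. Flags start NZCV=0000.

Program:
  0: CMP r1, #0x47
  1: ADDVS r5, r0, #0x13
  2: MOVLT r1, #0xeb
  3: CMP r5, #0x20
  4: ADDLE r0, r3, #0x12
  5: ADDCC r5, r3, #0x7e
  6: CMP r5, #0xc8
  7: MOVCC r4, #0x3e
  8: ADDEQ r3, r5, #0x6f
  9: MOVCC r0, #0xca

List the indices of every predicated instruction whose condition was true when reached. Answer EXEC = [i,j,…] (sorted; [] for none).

0: ✓ CMP  NZCV=0010
1: · ADDVS
2: · MOVLT
3: ✓ CMP  NZCV=0010
4: · ADDLE
5: · ADDCC
6: ✓ CMP  NZCV=1001
7: ✓ MOVCC  r4←0x3e
8: · ADDEQ
9: ✓ MOVCC  r0←0xca

EXEC = [7,9]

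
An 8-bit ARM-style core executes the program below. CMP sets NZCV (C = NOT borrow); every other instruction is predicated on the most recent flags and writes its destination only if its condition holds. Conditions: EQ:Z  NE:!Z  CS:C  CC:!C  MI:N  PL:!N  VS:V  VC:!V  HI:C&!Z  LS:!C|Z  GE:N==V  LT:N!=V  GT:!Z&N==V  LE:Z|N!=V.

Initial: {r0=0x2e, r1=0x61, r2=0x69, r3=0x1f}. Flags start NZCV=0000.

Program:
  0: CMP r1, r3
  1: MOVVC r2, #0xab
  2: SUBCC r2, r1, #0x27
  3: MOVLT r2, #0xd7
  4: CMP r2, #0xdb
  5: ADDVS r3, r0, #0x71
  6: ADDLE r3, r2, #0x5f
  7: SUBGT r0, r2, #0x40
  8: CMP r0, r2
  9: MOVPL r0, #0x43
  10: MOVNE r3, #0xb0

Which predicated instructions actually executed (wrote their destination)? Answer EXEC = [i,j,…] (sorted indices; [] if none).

0: ✓ CMP  NZCV=0010
1: ✓ MOVVC  r2←0xab
2: · SUBCC
3: · MOVLT
4: ✓ CMP  NZCV=1000
5: · ADDVS
6: ✓ ADDLE  r3←0x0a
7: · SUBGT
8: ✓ CMP  NZCV=1001
9: · MOVPL
10: ✓ MOVNE  r3←0xb0

EXEC = [1,6,10]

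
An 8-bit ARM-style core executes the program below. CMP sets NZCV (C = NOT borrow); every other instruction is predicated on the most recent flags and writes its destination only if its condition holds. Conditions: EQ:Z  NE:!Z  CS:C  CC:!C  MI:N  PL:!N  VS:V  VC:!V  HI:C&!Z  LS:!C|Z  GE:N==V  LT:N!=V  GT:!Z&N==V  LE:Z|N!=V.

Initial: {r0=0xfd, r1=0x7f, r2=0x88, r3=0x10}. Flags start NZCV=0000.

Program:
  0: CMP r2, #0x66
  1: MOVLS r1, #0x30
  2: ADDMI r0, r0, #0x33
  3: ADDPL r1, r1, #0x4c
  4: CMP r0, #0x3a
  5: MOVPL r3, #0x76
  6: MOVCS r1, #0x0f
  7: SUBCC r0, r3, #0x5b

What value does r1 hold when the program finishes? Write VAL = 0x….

VAL = 0x0f

0: ✓ CMP  NZCV=0011
1: · MOVLS
2: · ADDMI
3: ✓ ADDPL  r1←0xcb
4: ✓ CMP  NZCV=1010
5: · MOVPL
6: ✓ MOVCS  r1←0x0f
7: · SUBCC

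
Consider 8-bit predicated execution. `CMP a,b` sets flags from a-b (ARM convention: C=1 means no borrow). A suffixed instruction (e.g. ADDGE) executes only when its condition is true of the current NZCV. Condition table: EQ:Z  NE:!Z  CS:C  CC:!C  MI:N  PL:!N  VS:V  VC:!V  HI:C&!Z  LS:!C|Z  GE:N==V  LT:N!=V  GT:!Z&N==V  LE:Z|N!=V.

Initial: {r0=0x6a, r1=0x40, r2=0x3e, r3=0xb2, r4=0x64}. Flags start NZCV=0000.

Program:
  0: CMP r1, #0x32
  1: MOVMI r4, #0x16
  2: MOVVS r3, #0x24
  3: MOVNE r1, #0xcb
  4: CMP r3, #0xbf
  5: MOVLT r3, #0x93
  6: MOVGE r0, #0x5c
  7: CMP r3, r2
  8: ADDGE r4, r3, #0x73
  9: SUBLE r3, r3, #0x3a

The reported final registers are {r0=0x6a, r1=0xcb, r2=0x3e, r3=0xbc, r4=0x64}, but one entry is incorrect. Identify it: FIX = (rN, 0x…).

FIX = (r3, 0x59)

0: ✓ CMP  NZCV=0010
1: · MOVMI
2: · MOVVS
3: ✓ MOVNE  r1←0xcb
4: ✓ CMP  NZCV=1000
5: ✓ MOVLT  r3←0x93
6: · MOVGE
7: ✓ CMP  NZCV=0011
8: · ADDGE
9: ✓ SUBLE  r3←0x59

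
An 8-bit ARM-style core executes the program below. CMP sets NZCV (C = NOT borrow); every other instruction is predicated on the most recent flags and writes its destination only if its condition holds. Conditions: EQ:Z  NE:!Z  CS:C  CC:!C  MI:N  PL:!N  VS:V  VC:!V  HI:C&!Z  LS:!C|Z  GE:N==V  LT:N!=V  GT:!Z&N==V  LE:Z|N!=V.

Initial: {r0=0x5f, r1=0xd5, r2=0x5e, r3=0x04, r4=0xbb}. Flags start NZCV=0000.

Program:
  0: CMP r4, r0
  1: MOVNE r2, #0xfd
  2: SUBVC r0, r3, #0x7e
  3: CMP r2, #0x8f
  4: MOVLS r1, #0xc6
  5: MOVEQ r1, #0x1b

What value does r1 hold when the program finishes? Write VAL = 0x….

VAL = 0xd5

0: ✓ CMP  NZCV=0011
1: ✓ MOVNE  r2←0xfd
2: · SUBVC
3: ✓ CMP  NZCV=0010
4: · MOVLS
5: · MOVEQ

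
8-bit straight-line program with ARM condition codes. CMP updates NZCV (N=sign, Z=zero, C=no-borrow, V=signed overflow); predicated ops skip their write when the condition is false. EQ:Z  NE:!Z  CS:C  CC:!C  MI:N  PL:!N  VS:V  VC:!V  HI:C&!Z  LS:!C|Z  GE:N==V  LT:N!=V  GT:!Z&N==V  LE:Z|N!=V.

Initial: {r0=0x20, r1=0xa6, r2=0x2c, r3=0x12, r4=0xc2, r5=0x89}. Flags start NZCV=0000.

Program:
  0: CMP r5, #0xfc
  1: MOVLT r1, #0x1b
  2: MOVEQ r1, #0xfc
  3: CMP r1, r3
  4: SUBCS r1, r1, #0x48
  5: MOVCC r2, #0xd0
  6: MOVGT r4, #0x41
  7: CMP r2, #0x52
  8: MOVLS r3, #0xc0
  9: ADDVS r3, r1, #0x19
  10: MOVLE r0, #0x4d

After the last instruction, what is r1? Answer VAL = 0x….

VAL = 0xd3

0: ✓ CMP  NZCV=1000
1: ✓ MOVLT  r1←0x1b
2: · MOVEQ
3: ✓ CMP  NZCV=0010
4: ✓ SUBCS  r1←0xd3
5: · MOVCC
6: ✓ MOVGT  r4←0x41
7: ✓ CMP  NZCV=1000
8: ✓ MOVLS  r3←0xc0
9: · ADDVS
10: ✓ MOVLE  r0←0x4d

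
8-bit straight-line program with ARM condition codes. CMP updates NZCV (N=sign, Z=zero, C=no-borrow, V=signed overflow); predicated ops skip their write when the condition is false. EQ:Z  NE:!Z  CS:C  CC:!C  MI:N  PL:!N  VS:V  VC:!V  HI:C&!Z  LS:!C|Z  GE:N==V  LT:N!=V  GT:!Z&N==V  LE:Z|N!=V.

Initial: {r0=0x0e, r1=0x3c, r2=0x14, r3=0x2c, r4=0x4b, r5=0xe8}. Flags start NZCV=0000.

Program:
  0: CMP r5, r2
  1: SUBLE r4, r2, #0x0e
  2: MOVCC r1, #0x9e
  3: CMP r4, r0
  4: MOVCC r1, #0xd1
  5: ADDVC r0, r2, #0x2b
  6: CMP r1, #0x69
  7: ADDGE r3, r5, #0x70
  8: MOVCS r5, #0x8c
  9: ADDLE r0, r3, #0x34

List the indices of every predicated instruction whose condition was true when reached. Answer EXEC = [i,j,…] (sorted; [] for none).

EXEC = [1,4,5,8,9]

[0] flags=1010 → (cmp)
[1] flags=1010 LE?T → r4=0x06
[2] flags=1010 CC?F → skip
[3] flags=1000 → (cmp)
[4] flags=1000 CC?T → r1=0xd1
[5] flags=1000 VC?T → r0=0x3f
[6] flags=0011 → (cmp)
[7] flags=0011 GE?F → skip
[8] flags=0011 CS?T → r5=0x8c
[9] flags=0011 LE?T → r0=0x60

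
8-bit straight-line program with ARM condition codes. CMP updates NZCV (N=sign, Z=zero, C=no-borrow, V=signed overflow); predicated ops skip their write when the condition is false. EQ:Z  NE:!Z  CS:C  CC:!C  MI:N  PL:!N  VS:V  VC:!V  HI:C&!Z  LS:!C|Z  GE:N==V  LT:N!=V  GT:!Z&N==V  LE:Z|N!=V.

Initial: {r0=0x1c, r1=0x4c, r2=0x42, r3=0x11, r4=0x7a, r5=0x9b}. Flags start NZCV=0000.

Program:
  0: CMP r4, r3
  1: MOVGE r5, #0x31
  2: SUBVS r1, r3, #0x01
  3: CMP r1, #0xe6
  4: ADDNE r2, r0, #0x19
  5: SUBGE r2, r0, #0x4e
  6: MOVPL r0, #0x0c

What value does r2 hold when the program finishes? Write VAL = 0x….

[0] flags=0010 → (cmp)
[1] flags=0010 GE?T → r5=0x31
[2] flags=0010 VS?F → skip
[3] flags=0000 → (cmp)
[4] flags=0000 NE?T → r2=0x35
[5] flags=0000 GE?T → r2=0xce
[6] flags=0000 PL?T → r0=0x0c

VAL = 0xce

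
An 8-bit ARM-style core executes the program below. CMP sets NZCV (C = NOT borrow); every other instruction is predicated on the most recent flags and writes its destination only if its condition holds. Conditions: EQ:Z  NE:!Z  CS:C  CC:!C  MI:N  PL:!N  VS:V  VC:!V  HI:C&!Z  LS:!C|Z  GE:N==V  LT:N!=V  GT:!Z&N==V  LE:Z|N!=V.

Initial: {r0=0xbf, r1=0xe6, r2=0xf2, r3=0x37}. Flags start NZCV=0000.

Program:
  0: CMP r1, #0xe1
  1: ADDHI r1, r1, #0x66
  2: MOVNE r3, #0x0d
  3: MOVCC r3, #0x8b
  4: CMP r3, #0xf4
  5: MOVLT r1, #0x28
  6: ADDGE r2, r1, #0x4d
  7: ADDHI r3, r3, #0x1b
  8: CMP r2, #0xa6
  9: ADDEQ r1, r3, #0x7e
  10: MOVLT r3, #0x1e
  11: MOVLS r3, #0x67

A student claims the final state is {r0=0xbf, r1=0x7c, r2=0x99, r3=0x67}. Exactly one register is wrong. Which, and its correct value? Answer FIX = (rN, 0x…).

0: ✓ CMP  NZCV=0010
1: ✓ ADDHI  r1←0x4c
2: ✓ MOVNE  r3←0x0d
3: · MOVCC
4: ✓ CMP  NZCV=0000
5: · MOVLT
6: ✓ ADDGE  r2←0x99
7: · ADDHI
8: ✓ CMP  NZCV=1000
9: · ADDEQ
10: ✓ MOVLT  r3←0x1e
11: ✓ MOVLS  r3←0x67

FIX = (r1, 0x4c)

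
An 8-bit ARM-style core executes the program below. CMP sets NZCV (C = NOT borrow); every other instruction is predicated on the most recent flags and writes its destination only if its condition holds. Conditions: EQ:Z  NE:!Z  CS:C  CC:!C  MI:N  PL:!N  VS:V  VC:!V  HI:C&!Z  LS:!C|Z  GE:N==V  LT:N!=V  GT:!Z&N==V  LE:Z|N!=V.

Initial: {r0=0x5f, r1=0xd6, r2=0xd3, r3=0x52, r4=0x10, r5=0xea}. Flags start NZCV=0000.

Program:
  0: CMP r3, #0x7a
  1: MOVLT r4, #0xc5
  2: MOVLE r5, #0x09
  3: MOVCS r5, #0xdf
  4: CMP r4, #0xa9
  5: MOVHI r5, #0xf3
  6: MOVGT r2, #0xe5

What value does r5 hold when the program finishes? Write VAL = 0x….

VAL = 0xf3

0: ✓ CMP  NZCV=1000
1: ✓ MOVLT  r4←0xc5
2: ✓ MOVLE  r5←0x09
3: · MOVCS
4: ✓ CMP  NZCV=0010
5: ✓ MOVHI  r5←0xf3
6: ✓ MOVGT  r2←0xe5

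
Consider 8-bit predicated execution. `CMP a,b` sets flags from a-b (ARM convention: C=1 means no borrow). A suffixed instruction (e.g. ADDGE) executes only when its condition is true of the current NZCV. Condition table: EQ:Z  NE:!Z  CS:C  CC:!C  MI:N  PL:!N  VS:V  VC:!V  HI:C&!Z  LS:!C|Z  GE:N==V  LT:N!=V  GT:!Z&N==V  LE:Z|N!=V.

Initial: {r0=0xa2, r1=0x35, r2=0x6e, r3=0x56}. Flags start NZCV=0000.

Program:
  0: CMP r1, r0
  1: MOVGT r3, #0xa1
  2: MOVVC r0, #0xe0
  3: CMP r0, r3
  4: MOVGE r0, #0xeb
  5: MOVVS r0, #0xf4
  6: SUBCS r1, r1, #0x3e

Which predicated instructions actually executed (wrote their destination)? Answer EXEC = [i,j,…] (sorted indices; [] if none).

[0] flags=1001 → (cmp)
[1] flags=1001 GT?T → r3=0xa1
[2] flags=1001 VC?F → skip
[3] flags=0010 → (cmp)
[4] flags=0010 GE?T → r0=0xeb
[5] flags=0010 VS?F → skip
[6] flags=0010 CS?T → r1=0xf7

EXEC = [1,4,6]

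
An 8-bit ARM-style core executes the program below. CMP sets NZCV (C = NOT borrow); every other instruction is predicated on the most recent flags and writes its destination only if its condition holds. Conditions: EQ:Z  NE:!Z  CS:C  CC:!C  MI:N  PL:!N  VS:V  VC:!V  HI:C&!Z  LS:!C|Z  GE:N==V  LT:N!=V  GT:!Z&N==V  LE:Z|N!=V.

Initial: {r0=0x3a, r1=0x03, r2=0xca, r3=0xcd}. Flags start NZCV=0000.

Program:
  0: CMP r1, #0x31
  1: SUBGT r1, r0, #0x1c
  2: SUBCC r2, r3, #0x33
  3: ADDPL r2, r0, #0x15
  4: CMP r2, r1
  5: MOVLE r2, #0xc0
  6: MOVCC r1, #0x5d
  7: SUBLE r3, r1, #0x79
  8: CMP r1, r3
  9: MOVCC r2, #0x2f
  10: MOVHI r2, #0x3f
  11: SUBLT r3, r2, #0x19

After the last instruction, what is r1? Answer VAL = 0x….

VAL = 0x03

0: ✓ CMP  NZCV=1000
1: · SUBGT
2: ✓ SUBCC  r2←0x9a
3: · ADDPL
4: ✓ CMP  NZCV=1010
5: ✓ MOVLE  r2←0xc0
6: · MOVCC
7: ✓ SUBLE  r3←0x8a
8: ✓ CMP  NZCV=0000
9: ✓ MOVCC  r2←0x2f
10: · MOVHI
11: · SUBLT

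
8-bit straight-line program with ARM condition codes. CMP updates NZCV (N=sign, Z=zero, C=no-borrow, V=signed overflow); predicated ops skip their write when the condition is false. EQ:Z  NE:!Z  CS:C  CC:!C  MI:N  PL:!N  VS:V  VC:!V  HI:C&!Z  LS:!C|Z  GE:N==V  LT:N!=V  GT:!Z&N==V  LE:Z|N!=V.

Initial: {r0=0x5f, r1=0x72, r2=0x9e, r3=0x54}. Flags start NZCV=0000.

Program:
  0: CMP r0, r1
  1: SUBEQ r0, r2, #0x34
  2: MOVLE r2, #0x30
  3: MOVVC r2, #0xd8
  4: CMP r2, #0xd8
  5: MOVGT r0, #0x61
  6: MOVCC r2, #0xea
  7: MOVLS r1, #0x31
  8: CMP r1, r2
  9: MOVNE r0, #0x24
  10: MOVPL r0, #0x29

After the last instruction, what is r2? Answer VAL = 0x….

VAL = 0xd8

0: ✓ CMP  NZCV=1000
1: · SUBEQ
2: ✓ MOVLE  r2←0x30
3: ✓ MOVVC  r2←0xd8
4: ✓ CMP  NZCV=0110
5: · MOVGT
6: · MOVCC
7: ✓ MOVLS  r1←0x31
8: ✓ CMP  NZCV=0000
9: ✓ MOVNE  r0←0x24
10: ✓ MOVPL  r0←0x29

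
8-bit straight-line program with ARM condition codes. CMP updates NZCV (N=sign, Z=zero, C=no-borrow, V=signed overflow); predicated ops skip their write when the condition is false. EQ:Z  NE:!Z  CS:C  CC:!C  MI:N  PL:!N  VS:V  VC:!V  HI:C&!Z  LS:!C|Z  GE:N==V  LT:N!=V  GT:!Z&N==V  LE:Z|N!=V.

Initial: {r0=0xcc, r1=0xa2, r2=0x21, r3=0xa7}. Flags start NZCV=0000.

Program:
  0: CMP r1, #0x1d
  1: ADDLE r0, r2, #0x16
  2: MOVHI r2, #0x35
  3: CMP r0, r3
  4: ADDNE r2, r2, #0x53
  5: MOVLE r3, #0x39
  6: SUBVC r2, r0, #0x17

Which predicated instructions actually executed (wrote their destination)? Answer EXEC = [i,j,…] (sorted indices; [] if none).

EXEC = [1,2,4]

0: ✓ CMP  NZCV=1010
1: ✓ ADDLE  r0←0x37
2: ✓ MOVHI  r2←0x35
3: ✓ CMP  NZCV=1001
4: ✓ ADDNE  r2←0x88
5: · MOVLE
6: · SUBVC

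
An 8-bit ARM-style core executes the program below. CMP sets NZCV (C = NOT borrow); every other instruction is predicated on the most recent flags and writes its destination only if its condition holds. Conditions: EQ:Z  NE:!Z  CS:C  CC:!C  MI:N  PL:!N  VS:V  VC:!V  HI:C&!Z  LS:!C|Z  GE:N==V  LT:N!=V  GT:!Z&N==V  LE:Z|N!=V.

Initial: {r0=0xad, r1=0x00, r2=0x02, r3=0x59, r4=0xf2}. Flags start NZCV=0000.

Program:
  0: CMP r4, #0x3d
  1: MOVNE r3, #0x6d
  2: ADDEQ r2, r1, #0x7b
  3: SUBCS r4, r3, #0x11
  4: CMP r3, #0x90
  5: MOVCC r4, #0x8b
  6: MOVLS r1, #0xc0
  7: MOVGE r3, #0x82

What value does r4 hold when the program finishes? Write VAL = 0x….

VAL = 0x8b

[0] flags=1010 → (cmp)
[1] flags=1010 NE?T → r3=0x6d
[2] flags=1010 EQ?F → skip
[3] flags=1010 CS?T → r4=0x5c
[4] flags=1001 → (cmp)
[5] flags=1001 CC?T → r4=0x8b
[6] flags=1001 LS?T → r1=0xc0
[7] flags=1001 GE?T → r3=0x82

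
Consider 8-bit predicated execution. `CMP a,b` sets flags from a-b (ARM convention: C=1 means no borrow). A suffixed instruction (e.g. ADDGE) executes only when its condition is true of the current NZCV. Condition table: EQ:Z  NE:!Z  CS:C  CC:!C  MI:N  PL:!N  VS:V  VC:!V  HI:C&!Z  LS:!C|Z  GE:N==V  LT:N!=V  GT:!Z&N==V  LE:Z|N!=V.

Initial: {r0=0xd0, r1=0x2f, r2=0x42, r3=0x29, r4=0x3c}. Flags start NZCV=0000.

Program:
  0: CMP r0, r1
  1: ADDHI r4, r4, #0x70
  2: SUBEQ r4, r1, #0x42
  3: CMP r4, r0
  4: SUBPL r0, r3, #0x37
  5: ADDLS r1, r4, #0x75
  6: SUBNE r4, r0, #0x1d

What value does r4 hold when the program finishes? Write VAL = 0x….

[0] flags=1010 → (cmp)
[1] flags=1010 HI?T → r4=0xac
[2] flags=1010 EQ?F → skip
[3] flags=1000 → (cmp)
[4] flags=1000 PL?F → skip
[5] flags=1000 LS?T → r1=0x21
[6] flags=1000 NE?T → r4=0xb3

VAL = 0xb3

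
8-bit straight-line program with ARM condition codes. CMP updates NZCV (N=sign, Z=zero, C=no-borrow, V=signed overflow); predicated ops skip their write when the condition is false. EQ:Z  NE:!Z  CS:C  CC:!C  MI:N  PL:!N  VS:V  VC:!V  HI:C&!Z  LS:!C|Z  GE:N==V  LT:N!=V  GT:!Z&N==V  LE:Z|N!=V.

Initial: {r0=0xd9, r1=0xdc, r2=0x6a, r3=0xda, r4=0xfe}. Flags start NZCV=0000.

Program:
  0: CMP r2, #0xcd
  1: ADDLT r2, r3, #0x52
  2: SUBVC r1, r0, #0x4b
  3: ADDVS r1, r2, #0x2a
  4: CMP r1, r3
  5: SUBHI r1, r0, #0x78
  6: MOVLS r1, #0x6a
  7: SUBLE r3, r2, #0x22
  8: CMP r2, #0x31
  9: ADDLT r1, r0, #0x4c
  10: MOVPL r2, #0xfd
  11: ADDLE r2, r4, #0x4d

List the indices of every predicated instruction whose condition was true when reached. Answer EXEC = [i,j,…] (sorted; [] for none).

EXEC = [3,6,7,10]

0: ✓ CMP  NZCV=1001
1: · ADDLT
2: · SUBVC
3: ✓ ADDVS  r1←0x94
4: ✓ CMP  NZCV=1000
5: · SUBHI
6: ✓ MOVLS  r1←0x6a
7: ✓ SUBLE  r3←0x48
8: ✓ CMP  NZCV=0010
9: · ADDLT
10: ✓ MOVPL  r2←0xfd
11: · ADDLE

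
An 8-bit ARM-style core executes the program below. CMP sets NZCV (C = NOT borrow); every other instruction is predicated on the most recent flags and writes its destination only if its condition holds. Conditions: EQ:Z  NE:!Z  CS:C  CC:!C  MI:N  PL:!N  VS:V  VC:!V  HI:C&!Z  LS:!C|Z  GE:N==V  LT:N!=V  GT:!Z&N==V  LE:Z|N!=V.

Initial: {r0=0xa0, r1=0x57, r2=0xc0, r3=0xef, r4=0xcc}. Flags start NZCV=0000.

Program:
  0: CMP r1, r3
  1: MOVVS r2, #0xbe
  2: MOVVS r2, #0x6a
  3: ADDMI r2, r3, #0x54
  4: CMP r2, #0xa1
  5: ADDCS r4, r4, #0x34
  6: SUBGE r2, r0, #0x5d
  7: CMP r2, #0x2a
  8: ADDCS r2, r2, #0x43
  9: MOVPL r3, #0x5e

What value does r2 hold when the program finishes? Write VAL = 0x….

VAL = 0x86

0: ✓ CMP  NZCV=0000
1: · MOVVS
2: · MOVVS
3: · ADDMI
4: ✓ CMP  NZCV=0010
5: ✓ ADDCS  r4←0x00
6: ✓ SUBGE  r2←0x43
7: ✓ CMP  NZCV=0010
8: ✓ ADDCS  r2←0x86
9: ✓ MOVPL  r3←0x5e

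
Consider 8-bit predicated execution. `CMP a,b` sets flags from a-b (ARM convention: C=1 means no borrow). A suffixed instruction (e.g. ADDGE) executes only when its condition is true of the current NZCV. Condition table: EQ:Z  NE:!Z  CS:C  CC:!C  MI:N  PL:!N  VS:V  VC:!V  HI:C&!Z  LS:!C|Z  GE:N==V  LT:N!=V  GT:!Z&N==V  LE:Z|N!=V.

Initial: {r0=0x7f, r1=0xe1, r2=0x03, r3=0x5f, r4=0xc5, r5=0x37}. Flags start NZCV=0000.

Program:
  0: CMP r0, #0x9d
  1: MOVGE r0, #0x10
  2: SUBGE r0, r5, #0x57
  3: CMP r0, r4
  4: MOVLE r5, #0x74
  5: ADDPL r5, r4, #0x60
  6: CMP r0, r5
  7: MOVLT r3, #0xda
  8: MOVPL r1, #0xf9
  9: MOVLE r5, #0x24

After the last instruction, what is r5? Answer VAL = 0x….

[0] flags=1001 → (cmp)
[1] flags=1001 GE?T → r0=0x10
[2] flags=1001 GE?T → r0=0xe0
[3] flags=0010 → (cmp)
[4] flags=0010 LE?F → skip
[5] flags=0010 PL?T → r5=0x25
[6] flags=1010 → (cmp)
[7] flags=1010 LT?T → r3=0xda
[8] flags=1010 PL?F → skip
[9] flags=1010 LE?T → r5=0x24

VAL = 0x24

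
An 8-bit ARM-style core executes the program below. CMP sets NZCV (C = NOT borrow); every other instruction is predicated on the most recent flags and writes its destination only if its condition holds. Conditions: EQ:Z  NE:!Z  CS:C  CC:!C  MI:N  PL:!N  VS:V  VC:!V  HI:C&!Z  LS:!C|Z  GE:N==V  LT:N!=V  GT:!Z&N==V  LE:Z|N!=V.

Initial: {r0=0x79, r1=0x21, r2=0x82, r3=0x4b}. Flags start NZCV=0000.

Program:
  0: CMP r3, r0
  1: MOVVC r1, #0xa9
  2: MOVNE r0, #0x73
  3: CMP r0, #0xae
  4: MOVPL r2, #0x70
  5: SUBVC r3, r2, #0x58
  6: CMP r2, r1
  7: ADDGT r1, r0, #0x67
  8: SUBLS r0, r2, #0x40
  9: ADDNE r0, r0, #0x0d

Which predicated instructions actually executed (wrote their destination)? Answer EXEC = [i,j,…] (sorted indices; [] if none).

EXEC = [1,2,8,9]

0: ✓ CMP  NZCV=1000
1: ✓ MOVVC  r1←0xa9
2: ✓ MOVNE  r0←0x73
3: ✓ CMP  NZCV=1001
4: · MOVPL
5: · SUBVC
6: ✓ CMP  NZCV=1000
7: · ADDGT
8: ✓ SUBLS  r0←0x42
9: ✓ ADDNE  r0←0x4f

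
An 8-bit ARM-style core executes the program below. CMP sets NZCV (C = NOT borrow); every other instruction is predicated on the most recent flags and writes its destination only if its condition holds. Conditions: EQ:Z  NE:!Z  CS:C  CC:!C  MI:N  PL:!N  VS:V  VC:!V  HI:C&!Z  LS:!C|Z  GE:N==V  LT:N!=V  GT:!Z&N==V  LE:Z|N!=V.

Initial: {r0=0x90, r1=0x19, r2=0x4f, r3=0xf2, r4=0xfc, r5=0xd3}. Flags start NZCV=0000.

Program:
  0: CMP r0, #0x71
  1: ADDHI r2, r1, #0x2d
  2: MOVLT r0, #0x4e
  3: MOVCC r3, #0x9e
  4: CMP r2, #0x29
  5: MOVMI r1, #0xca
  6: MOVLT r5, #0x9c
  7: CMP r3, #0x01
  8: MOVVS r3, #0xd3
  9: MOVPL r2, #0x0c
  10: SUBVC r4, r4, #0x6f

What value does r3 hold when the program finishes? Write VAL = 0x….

VAL = 0xf2

[0] flags=0011 → (cmp)
[1] flags=0011 HI?T → r2=0x46
[2] flags=0011 LT?T → r0=0x4e
[3] flags=0011 CC?F → skip
[4] flags=0010 → (cmp)
[5] flags=0010 MI?F → skip
[6] flags=0010 LT?F → skip
[7] flags=1010 → (cmp)
[8] flags=1010 VS?F → skip
[9] flags=1010 PL?F → skip
[10] flags=1010 VC?T → r4=0x8d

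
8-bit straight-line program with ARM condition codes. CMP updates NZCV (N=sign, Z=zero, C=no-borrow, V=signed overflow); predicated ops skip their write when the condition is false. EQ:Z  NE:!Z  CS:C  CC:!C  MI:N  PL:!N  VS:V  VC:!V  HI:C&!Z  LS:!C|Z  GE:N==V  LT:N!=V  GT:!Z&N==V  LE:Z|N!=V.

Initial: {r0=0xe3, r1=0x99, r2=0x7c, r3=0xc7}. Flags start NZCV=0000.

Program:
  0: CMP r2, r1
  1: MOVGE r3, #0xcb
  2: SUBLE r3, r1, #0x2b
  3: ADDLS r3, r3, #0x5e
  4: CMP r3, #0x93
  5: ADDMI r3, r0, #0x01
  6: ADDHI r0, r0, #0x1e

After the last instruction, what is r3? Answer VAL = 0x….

0: ✓ CMP  NZCV=1001
1: ✓ MOVGE  r3←0xcb
2: · SUBLE
3: ✓ ADDLS  r3←0x29
4: ✓ CMP  NZCV=1001
5: ✓ ADDMI  r3←0xe4
6: · ADDHI

VAL = 0xe4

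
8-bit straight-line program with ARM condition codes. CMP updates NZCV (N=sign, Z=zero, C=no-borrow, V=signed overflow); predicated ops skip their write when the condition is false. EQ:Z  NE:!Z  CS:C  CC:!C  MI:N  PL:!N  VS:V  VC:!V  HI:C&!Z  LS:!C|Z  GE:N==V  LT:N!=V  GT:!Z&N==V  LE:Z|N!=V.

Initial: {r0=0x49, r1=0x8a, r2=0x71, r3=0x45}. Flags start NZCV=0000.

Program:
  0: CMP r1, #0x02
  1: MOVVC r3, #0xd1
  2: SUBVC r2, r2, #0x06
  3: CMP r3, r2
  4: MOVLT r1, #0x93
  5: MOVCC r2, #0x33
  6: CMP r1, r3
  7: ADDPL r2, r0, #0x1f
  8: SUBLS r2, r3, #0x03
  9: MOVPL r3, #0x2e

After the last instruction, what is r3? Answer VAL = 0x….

0: ✓ CMP  NZCV=1010
1: ✓ MOVVC  r3←0xd1
2: ✓ SUBVC  r2←0x6b
3: ✓ CMP  NZCV=0011
4: ✓ MOVLT  r1←0x93
5: · MOVCC
6: ✓ CMP  NZCV=1000
7: · ADDPL
8: ✓ SUBLS  r2←0xce
9: · MOVPL

VAL = 0xd1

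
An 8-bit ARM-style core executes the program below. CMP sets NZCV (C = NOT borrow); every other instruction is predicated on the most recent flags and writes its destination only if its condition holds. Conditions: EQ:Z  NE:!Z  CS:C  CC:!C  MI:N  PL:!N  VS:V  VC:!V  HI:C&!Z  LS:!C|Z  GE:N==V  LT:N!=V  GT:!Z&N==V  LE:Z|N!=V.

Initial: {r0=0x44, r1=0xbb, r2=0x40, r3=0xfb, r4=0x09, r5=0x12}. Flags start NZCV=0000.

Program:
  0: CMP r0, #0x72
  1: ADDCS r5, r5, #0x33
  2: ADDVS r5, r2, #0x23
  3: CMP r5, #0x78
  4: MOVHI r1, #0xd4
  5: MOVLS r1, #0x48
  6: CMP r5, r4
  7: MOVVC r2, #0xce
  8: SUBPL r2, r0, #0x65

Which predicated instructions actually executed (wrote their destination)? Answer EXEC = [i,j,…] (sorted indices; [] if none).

EXEC = [5,7,8]

0: ✓ CMP  NZCV=1000
1: · ADDCS
2: · ADDVS
3: ✓ CMP  NZCV=1000
4: · MOVHI
5: ✓ MOVLS  r1←0x48
6: ✓ CMP  NZCV=0010
7: ✓ MOVVC  r2←0xce
8: ✓ SUBPL  r2←0xdf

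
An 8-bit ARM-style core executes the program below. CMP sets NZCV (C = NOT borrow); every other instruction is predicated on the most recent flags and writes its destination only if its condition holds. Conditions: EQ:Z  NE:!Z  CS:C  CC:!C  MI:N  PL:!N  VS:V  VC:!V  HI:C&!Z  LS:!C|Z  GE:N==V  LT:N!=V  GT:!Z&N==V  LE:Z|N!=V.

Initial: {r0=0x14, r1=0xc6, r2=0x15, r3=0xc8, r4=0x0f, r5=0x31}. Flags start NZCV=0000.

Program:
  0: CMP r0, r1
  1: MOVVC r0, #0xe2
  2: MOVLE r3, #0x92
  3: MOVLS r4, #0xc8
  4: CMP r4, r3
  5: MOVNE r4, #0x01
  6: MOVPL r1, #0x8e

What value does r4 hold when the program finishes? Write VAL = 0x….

VAL = 0xc8

0: ✓ CMP  NZCV=0000
1: ✓ MOVVC  r0←0xe2
2: · MOVLE
3: ✓ MOVLS  r4←0xc8
4: ✓ CMP  NZCV=0110
5: · MOVNE
6: ✓ MOVPL  r1←0x8e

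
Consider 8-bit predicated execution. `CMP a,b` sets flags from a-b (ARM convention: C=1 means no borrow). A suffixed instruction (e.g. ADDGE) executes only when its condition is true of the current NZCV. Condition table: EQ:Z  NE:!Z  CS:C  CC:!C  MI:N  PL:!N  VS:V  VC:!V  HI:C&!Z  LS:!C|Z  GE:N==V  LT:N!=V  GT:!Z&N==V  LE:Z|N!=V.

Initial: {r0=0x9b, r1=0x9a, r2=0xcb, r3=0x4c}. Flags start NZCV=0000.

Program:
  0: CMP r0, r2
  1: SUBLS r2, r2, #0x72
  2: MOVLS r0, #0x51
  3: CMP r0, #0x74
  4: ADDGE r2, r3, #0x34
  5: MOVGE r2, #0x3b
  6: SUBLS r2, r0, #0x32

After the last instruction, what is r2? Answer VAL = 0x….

0: ✓ CMP  NZCV=1000
1: ✓ SUBLS  r2←0x59
2: ✓ MOVLS  r0←0x51
3: ✓ CMP  NZCV=1000
4: · ADDGE
5: · MOVGE
6: ✓ SUBLS  r2←0x1f

VAL = 0x1f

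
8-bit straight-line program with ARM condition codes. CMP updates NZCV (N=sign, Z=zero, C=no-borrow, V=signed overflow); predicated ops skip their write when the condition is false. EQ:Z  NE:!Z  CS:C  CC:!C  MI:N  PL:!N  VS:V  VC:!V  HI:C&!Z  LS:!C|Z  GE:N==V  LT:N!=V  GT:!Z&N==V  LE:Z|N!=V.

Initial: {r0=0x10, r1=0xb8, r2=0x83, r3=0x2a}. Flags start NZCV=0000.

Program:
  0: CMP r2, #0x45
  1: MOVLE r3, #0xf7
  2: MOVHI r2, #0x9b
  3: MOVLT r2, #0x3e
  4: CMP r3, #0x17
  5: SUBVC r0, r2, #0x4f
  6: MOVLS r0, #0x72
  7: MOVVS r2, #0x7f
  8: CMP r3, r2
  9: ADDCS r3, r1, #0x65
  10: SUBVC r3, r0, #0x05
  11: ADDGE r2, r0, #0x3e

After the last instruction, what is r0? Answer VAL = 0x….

[0] flags=0011 → (cmp)
[1] flags=0011 LE?T → r3=0xf7
[2] flags=0011 HI?T → r2=0x9b
[3] flags=0011 LT?T → r2=0x3e
[4] flags=1010 → (cmp)
[5] flags=1010 VC?T → r0=0xef
[6] flags=1010 LS?F → skip
[7] flags=1010 VS?F → skip
[8] flags=1010 → (cmp)
[9] flags=1010 CS?T → r3=0x1d
[10] flags=1010 VC?T → r3=0xea
[11] flags=1010 GE?F → skip

VAL = 0xef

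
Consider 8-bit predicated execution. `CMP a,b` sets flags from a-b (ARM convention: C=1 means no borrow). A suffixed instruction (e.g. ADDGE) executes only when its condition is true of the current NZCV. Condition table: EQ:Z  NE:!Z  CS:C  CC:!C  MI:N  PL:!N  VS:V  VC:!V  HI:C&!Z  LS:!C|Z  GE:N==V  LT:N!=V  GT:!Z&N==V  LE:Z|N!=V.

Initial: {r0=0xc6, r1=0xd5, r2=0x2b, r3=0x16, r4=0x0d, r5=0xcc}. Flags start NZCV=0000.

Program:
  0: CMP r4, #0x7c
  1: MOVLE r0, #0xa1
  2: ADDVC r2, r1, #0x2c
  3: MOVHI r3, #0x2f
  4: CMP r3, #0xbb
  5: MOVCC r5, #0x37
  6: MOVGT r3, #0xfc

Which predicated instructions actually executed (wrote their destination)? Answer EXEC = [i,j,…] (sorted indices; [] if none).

EXEC = [1,2,5,6]

0: ✓ CMP  NZCV=1000
1: ✓ MOVLE  r0←0xa1
2: ✓ ADDVC  r2←0x01
3: · MOVHI
4: ✓ CMP  NZCV=0000
5: ✓ MOVCC  r5←0x37
6: ✓ MOVGT  r3←0xfc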